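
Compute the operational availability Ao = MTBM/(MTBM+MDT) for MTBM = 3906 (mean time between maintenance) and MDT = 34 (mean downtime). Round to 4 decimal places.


MTBM = 3906
MDT = 34
MTBM + MDT = 3940
Ao = 3906 / 3940
Ao = 0.9914

0.9914


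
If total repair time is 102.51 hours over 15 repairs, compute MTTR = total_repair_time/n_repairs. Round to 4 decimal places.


total_repair_time = 102.51
n_repairs = 15
MTTR = 102.51 / 15
MTTR = 6.834

6.834


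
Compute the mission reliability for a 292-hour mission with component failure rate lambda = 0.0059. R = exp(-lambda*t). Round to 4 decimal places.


lambda = 0.0059
mission_time = 292
lambda * t = 0.0059 * 292 = 1.7228
R = exp(-1.7228)
R = 0.1786

0.1786


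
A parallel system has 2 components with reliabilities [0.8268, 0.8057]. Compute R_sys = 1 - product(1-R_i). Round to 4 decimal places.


Components: [0.8268, 0.8057]
(1 - 0.8268) = 0.1732, running product = 0.1732
(1 - 0.8057) = 0.1943, running product = 0.0337
Product of (1-R_i) = 0.0337
R_sys = 1 - 0.0337 = 0.9663

0.9663


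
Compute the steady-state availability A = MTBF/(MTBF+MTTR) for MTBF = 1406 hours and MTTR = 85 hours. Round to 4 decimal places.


MTBF = 1406
MTTR = 85
MTBF + MTTR = 1491
A = 1406 / 1491
A = 0.943

0.943


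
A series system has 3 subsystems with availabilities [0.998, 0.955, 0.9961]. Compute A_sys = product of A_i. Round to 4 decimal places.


Subsystems: [0.998, 0.955, 0.9961]
After subsystem 1 (A=0.998): product = 0.998
After subsystem 2 (A=0.955): product = 0.9531
After subsystem 3 (A=0.9961): product = 0.9494
A_sys = 0.9494

0.9494


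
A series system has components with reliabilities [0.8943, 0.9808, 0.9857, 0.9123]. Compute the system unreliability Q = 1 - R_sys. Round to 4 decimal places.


Components: [0.8943, 0.9808, 0.9857, 0.9123]
After component 1: product = 0.8943
After component 2: product = 0.8771
After component 3: product = 0.8646
After component 4: product = 0.7888
R_sys = 0.7888
Q = 1 - 0.7888 = 0.2112

0.2112


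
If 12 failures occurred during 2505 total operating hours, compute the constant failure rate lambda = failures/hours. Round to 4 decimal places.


failures = 12
total_hours = 2505
lambda = 12 / 2505
lambda = 0.0048

0.0048


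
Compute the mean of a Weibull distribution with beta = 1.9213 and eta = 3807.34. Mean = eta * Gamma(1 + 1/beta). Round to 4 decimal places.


beta = 1.9213, eta = 3807.34
1/beta = 0.5205
1 + 1/beta = 1.5205
Gamma(1.5205) = 0.8871
Mean = 3807.34 * 0.8871
Mean = 3377.348

3377.348


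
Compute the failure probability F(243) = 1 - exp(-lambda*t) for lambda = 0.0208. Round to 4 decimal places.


lambda = 0.0208, t = 243
lambda * t = 5.0544
exp(-5.0544) = 0.0064
F(t) = 1 - 0.0064
F(t) = 0.9936

0.9936


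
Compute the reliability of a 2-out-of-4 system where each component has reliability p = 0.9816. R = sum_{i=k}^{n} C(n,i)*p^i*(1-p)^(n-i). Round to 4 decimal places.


k = 2, n = 4, p = 0.9816
i=2: C(4,2)=6 * 0.9816^2 * 0.0184^2 = 0.002
i=3: C(4,3)=4 * 0.9816^3 * 0.0184^1 = 0.0696
i=4: C(4,4)=1 * 0.9816^4 * 0.0184^0 = 0.9284
R = sum of terms = 1.0

1.0


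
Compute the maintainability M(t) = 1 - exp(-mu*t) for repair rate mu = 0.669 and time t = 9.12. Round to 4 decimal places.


mu = 0.669, t = 9.12
mu * t = 0.669 * 9.12 = 6.1013
exp(-6.1013) = 0.0022
M(t) = 1 - 0.0022
M(t) = 0.9978

0.9978


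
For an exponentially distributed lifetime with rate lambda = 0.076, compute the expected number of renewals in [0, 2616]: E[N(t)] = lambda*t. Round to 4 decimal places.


lambda = 0.076
t = 2616
E[N(t)] = lambda * t
E[N(t)] = 0.076 * 2616
E[N(t)] = 198.816

198.816


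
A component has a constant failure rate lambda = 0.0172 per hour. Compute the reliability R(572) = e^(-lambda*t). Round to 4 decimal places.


lambda = 0.0172
t = 572
lambda * t = 9.8384
R(t) = e^(-9.8384)
R(t) = 0.0001

0.0001


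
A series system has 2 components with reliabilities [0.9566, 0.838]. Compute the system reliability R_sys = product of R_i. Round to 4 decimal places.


Components: [0.9566, 0.838]
After component 1 (R=0.9566): product = 0.9566
After component 2 (R=0.838): product = 0.8016
R_sys = 0.8016

0.8016


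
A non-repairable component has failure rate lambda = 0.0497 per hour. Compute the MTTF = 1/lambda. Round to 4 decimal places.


lambda = 0.0497
MTTF = 1 / 0.0497
MTTF = 20.1207

20.1207


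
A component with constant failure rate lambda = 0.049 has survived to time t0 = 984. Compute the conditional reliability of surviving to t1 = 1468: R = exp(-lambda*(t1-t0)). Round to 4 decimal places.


lambda = 0.049
t0 = 984, t1 = 1468
t1 - t0 = 484
lambda * (t1-t0) = 0.049 * 484 = 23.716
R = exp(-23.716)
R = 0.0

0.0


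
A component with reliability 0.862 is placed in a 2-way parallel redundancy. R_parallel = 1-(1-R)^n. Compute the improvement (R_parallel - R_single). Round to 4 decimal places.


R_single = 0.862, n = 2
1 - R_single = 0.138
(1 - R_single)^n = 0.138^2 = 0.019
R_parallel = 1 - 0.019 = 0.981
Improvement = 0.981 - 0.862
Improvement = 0.119

0.119


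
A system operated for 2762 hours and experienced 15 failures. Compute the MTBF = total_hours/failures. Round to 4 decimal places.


total_hours = 2762
failures = 15
MTBF = 2762 / 15
MTBF = 184.1333

184.1333


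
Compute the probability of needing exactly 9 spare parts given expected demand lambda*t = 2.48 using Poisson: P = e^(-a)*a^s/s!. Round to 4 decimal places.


a = 2.48, s = 9
e^(-a) = e^(-2.48) = 0.0837
a^s = 2.48^9 = 3548.666
s! = 362880
P = 0.0837 * 3548.666 / 362880
P = 0.0008

0.0008


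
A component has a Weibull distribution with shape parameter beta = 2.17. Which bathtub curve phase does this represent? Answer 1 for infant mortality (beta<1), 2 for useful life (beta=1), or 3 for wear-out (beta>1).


beta = 2.17
Compare beta to 1:
beta < 1 => infant mortality (phase 1)
beta = 1 => useful life (phase 2)
beta > 1 => wear-out (phase 3)
Since beta = 2.17, this is wear-out (increasing failure rate)
Phase = 3

3


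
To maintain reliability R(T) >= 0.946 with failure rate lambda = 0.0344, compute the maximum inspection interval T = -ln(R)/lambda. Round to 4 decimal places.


R_target = 0.946
lambda = 0.0344
-ln(0.946) = 0.0555
T = 0.0555 / 0.0344
T = 1.6137

1.6137


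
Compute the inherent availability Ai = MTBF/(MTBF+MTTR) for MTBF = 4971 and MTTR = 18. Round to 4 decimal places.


MTBF = 4971
MTTR = 18
MTBF + MTTR = 4989
Ai = 4971 / 4989
Ai = 0.9964

0.9964


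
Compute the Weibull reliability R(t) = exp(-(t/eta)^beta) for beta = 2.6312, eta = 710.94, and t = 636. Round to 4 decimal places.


beta = 2.6312, eta = 710.94, t = 636
t/eta = 636 / 710.94 = 0.8946
(t/eta)^beta = 0.8946^2.6312 = 0.746
R(t) = exp(-0.746)
R(t) = 0.4743

0.4743


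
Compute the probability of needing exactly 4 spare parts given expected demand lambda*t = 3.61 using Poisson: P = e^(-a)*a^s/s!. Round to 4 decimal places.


a = 3.61, s = 4
e^(-a) = e^(-3.61) = 0.0271
a^s = 3.61^4 = 169.8356
s! = 24
P = 0.0271 * 169.8356 / 24
P = 0.1914

0.1914


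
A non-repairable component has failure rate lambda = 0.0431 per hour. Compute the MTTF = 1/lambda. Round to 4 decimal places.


lambda = 0.0431
MTTF = 1 / 0.0431
MTTF = 23.2019

23.2019


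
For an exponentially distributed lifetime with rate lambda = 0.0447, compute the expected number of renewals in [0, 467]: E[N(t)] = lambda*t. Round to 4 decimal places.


lambda = 0.0447
t = 467
E[N(t)] = lambda * t
E[N(t)] = 0.0447 * 467
E[N(t)] = 20.8749

20.8749


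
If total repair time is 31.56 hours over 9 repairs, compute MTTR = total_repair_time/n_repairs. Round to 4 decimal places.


total_repair_time = 31.56
n_repairs = 9
MTTR = 31.56 / 9
MTTR = 3.5067

3.5067


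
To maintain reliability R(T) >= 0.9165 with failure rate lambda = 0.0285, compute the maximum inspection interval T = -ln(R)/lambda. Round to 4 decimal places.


R_target = 0.9165
lambda = 0.0285
-ln(0.9165) = 0.0872
T = 0.0872 / 0.0285
T = 3.0594

3.0594


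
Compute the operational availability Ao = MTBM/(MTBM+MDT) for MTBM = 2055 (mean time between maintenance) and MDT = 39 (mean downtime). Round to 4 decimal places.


MTBM = 2055
MDT = 39
MTBM + MDT = 2094
Ao = 2055 / 2094
Ao = 0.9814

0.9814


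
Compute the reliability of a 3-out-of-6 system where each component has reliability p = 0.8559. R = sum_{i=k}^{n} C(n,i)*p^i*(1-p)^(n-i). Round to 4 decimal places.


k = 3, n = 6, p = 0.8559
i=3: C(6,3)=20 * 0.8559^3 * 0.1441^3 = 0.0375
i=4: C(6,4)=15 * 0.8559^4 * 0.1441^2 = 0.1672
i=5: C(6,5)=6 * 0.8559^5 * 0.1441^1 = 0.3971
i=6: C(6,6)=1 * 0.8559^6 * 0.1441^0 = 0.3931
R = sum of terms = 0.9949

0.9949


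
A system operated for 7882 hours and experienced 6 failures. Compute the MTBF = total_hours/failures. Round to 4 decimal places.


total_hours = 7882
failures = 6
MTBF = 7882 / 6
MTBF = 1313.6667

1313.6667


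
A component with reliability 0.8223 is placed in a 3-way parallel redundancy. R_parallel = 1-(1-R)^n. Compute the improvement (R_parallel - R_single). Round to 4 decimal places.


R_single = 0.8223, n = 3
1 - R_single = 0.1777
(1 - R_single)^n = 0.1777^3 = 0.0056
R_parallel = 1 - 0.0056 = 0.9944
Improvement = 0.9944 - 0.8223
Improvement = 0.1721

0.1721


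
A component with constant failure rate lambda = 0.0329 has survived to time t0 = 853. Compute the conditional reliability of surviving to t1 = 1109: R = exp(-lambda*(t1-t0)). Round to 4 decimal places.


lambda = 0.0329
t0 = 853, t1 = 1109
t1 - t0 = 256
lambda * (t1-t0) = 0.0329 * 256 = 8.4224
R = exp(-8.4224)
R = 0.0002

0.0002


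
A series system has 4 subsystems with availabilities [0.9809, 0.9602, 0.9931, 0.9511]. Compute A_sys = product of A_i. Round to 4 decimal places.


Subsystems: [0.9809, 0.9602, 0.9931, 0.9511]
After subsystem 1 (A=0.9809): product = 0.9809
After subsystem 2 (A=0.9602): product = 0.9419
After subsystem 3 (A=0.9931): product = 0.9354
After subsystem 4 (A=0.9511): product = 0.8896
A_sys = 0.8896

0.8896


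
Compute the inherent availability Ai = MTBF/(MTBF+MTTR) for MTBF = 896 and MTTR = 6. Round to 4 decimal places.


MTBF = 896
MTTR = 6
MTBF + MTTR = 902
Ai = 896 / 902
Ai = 0.9933

0.9933


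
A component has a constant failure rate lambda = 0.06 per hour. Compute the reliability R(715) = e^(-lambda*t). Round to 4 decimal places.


lambda = 0.06
t = 715
lambda * t = 42.9
R(t) = e^(-42.9)
R(t) = 0.0

0.0


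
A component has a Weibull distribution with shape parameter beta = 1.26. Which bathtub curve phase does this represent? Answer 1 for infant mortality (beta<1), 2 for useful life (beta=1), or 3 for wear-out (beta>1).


beta = 1.26
Compare beta to 1:
beta < 1 => infant mortality (phase 1)
beta = 1 => useful life (phase 2)
beta > 1 => wear-out (phase 3)
Since beta = 1.26, this is wear-out (increasing failure rate)
Phase = 3

3


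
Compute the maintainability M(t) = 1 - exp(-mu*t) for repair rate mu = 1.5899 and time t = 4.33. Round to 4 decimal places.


mu = 1.5899, t = 4.33
mu * t = 1.5899 * 4.33 = 6.8843
exp(-6.8843) = 0.001
M(t) = 1 - 0.001
M(t) = 0.999

0.999


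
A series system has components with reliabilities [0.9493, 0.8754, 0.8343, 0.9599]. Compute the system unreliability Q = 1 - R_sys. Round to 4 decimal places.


Components: [0.9493, 0.8754, 0.8343, 0.9599]
After component 1: product = 0.9493
After component 2: product = 0.831
After component 3: product = 0.6933
After component 4: product = 0.6655
R_sys = 0.6655
Q = 1 - 0.6655 = 0.3345

0.3345


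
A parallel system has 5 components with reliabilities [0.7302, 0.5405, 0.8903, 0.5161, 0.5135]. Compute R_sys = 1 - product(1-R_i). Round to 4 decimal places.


Components: [0.7302, 0.5405, 0.8903, 0.5161, 0.5135]
(1 - 0.7302) = 0.2698, running product = 0.2698
(1 - 0.5405) = 0.4595, running product = 0.124
(1 - 0.8903) = 0.1097, running product = 0.0136
(1 - 0.5161) = 0.4839, running product = 0.0066
(1 - 0.5135) = 0.4865, running product = 0.0032
Product of (1-R_i) = 0.0032
R_sys = 1 - 0.0032 = 0.9968

0.9968


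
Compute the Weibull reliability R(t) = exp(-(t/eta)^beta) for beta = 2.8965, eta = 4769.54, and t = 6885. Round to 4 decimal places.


beta = 2.8965, eta = 4769.54, t = 6885
t/eta = 6885 / 4769.54 = 1.4435
(t/eta)^beta = 1.4435^2.8965 = 2.8959
R(t) = exp(-2.8959)
R(t) = 0.0552

0.0552


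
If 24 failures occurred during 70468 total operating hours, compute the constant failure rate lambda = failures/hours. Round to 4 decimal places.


failures = 24
total_hours = 70468
lambda = 24 / 70468
lambda = 0.0003

0.0003


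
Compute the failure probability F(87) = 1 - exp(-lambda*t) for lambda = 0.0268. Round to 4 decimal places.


lambda = 0.0268, t = 87
lambda * t = 2.3316
exp(-2.3316) = 0.0971
F(t) = 1 - 0.0971
F(t) = 0.9029

0.9029


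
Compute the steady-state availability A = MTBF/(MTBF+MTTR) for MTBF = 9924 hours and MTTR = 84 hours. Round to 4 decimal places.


MTBF = 9924
MTTR = 84
MTBF + MTTR = 10008
A = 9924 / 10008
A = 0.9916

0.9916


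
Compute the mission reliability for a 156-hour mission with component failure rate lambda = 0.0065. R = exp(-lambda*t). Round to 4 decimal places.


lambda = 0.0065
mission_time = 156
lambda * t = 0.0065 * 156 = 1.014
R = exp(-1.014)
R = 0.3628

0.3628


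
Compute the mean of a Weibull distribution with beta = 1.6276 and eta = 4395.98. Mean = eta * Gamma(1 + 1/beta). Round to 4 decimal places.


beta = 1.6276, eta = 4395.98
1/beta = 0.6144
1 + 1/beta = 1.6144
Gamma(1.6144) = 0.8952
Mean = 4395.98 * 0.8952
Mean = 3935.3612

3935.3612


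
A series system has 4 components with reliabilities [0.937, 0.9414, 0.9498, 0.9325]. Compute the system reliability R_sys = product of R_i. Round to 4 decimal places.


Components: [0.937, 0.9414, 0.9498, 0.9325]
After component 1 (R=0.937): product = 0.937
After component 2 (R=0.9414): product = 0.8821
After component 3 (R=0.9498): product = 0.8378
After component 4 (R=0.9325): product = 0.7813
R_sys = 0.7813

0.7813


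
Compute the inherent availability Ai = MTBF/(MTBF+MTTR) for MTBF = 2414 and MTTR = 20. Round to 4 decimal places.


MTBF = 2414
MTTR = 20
MTBF + MTTR = 2434
Ai = 2414 / 2434
Ai = 0.9918

0.9918


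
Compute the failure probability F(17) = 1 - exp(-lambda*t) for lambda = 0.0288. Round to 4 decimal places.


lambda = 0.0288, t = 17
lambda * t = 0.4896
exp(-0.4896) = 0.6129
F(t) = 1 - 0.6129
F(t) = 0.3871

0.3871


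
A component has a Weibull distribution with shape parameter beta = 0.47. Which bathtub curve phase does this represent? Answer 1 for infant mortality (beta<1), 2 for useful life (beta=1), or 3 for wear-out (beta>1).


beta = 0.47
Compare beta to 1:
beta < 1 => infant mortality (phase 1)
beta = 1 => useful life (phase 2)
beta > 1 => wear-out (phase 3)
Since beta = 0.47, this is infant mortality (decreasing failure rate)
Phase = 1

1


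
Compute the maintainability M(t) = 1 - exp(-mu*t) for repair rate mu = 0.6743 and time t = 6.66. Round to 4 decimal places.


mu = 0.6743, t = 6.66
mu * t = 0.6743 * 6.66 = 4.4908
exp(-4.4908) = 0.0112
M(t) = 1 - 0.0112
M(t) = 0.9888

0.9888


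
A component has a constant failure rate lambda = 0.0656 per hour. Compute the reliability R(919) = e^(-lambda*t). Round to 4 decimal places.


lambda = 0.0656
t = 919
lambda * t = 60.2864
R(t) = e^(-60.2864)
R(t) = 0.0

0.0


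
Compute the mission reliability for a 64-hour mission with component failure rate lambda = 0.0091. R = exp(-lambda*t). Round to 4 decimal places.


lambda = 0.0091
mission_time = 64
lambda * t = 0.0091 * 64 = 0.5824
R = exp(-0.5824)
R = 0.5586

0.5586


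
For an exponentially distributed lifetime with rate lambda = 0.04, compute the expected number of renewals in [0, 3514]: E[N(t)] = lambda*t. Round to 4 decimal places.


lambda = 0.04
t = 3514
E[N(t)] = lambda * t
E[N(t)] = 0.04 * 3514
E[N(t)] = 140.56

140.56


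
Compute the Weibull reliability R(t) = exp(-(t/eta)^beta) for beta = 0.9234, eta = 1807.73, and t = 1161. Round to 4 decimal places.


beta = 0.9234, eta = 1807.73, t = 1161
t/eta = 1161 / 1807.73 = 0.6422
(t/eta)^beta = 0.6422^0.9234 = 0.6644
R(t) = exp(-0.6644)
R(t) = 0.5146

0.5146


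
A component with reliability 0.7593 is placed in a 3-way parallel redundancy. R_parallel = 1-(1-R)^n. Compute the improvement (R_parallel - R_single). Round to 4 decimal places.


R_single = 0.7593, n = 3
1 - R_single = 0.2407
(1 - R_single)^n = 0.2407^3 = 0.0139
R_parallel = 1 - 0.0139 = 0.9861
Improvement = 0.9861 - 0.7593
Improvement = 0.2268

0.2268


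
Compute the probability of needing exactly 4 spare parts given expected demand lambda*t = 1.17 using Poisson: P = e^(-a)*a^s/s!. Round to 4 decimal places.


a = 1.17, s = 4
e^(-a) = e^(-1.17) = 0.3104
a^s = 1.17^4 = 1.8739
s! = 24
P = 0.3104 * 1.8739 / 24
P = 0.0242

0.0242


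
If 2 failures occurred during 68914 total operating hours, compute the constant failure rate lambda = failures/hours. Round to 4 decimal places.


failures = 2
total_hours = 68914
lambda = 2 / 68914
lambda = 0.0

0.0


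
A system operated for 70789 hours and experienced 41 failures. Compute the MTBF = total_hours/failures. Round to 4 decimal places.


total_hours = 70789
failures = 41
MTBF = 70789 / 41
MTBF = 1726.561

1726.561


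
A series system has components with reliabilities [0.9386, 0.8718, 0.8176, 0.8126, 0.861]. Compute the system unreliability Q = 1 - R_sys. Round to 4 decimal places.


Components: [0.9386, 0.8718, 0.8176, 0.8126, 0.861]
After component 1: product = 0.9386
After component 2: product = 0.8183
After component 3: product = 0.669
After component 4: product = 0.5436
After component 5: product = 0.4681
R_sys = 0.4681
Q = 1 - 0.4681 = 0.5319

0.5319


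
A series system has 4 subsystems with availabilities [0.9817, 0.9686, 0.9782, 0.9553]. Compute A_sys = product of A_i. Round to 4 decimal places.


Subsystems: [0.9817, 0.9686, 0.9782, 0.9553]
After subsystem 1 (A=0.9817): product = 0.9817
After subsystem 2 (A=0.9686): product = 0.9509
After subsystem 3 (A=0.9782): product = 0.9301
After subsystem 4 (A=0.9553): product = 0.8886
A_sys = 0.8886

0.8886


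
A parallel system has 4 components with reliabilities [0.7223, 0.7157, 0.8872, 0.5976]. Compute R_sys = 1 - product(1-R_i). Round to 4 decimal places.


Components: [0.7223, 0.7157, 0.8872, 0.5976]
(1 - 0.7223) = 0.2777, running product = 0.2777
(1 - 0.7157) = 0.2843, running product = 0.079
(1 - 0.8872) = 0.1128, running product = 0.0089
(1 - 0.5976) = 0.4024, running product = 0.0036
Product of (1-R_i) = 0.0036
R_sys = 1 - 0.0036 = 0.9964

0.9964


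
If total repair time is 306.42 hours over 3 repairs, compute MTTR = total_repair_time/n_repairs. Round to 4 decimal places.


total_repair_time = 306.42
n_repairs = 3
MTTR = 306.42 / 3
MTTR = 102.14

102.14


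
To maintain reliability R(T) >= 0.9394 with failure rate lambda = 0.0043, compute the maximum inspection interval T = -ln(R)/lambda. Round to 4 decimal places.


R_target = 0.9394
lambda = 0.0043
-ln(0.9394) = 0.0625
T = 0.0625 / 0.0043
T = 14.5381

14.5381


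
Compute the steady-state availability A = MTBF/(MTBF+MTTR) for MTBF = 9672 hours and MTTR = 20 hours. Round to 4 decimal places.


MTBF = 9672
MTTR = 20
MTBF + MTTR = 9692
A = 9672 / 9692
A = 0.9979

0.9979


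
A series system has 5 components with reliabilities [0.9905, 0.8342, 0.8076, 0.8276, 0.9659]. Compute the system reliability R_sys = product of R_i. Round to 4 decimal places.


Components: [0.9905, 0.8342, 0.8076, 0.8276, 0.9659]
After component 1 (R=0.9905): product = 0.9905
After component 2 (R=0.8342): product = 0.8263
After component 3 (R=0.8076): product = 0.6673
After component 4 (R=0.8276): product = 0.5523
After component 5 (R=0.9659): product = 0.5334
R_sys = 0.5334

0.5334


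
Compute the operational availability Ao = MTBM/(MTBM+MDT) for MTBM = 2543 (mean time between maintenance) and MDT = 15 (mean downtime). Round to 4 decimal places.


MTBM = 2543
MDT = 15
MTBM + MDT = 2558
Ao = 2543 / 2558
Ao = 0.9941

0.9941


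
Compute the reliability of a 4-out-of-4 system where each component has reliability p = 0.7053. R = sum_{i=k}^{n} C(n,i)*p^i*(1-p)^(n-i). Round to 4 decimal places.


k = 4, n = 4, p = 0.7053
i=4: C(4,4)=1 * 0.7053^4 * 0.2947^0 = 0.2475
R = sum of terms = 0.2475

0.2475


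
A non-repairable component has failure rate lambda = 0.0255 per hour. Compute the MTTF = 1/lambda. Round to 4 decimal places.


lambda = 0.0255
MTTF = 1 / 0.0255
MTTF = 39.2157

39.2157


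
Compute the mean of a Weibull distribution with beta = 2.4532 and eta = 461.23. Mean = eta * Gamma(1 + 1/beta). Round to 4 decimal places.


beta = 2.4532, eta = 461.23
1/beta = 0.4076
1 + 1/beta = 1.4076
Gamma(1.4076) = 0.8869
Mean = 461.23 * 0.8869
Mean = 409.0532

409.0532


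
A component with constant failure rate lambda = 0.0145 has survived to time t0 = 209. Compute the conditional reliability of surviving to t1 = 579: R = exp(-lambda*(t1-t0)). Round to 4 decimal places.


lambda = 0.0145
t0 = 209, t1 = 579
t1 - t0 = 370
lambda * (t1-t0) = 0.0145 * 370 = 5.365
R = exp(-5.365)
R = 0.0047

0.0047


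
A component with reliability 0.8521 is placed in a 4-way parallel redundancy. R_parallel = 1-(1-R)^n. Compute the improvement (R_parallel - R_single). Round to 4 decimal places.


R_single = 0.8521, n = 4
1 - R_single = 0.1479
(1 - R_single)^n = 0.1479^4 = 0.0005
R_parallel = 1 - 0.0005 = 0.9995
Improvement = 0.9995 - 0.8521
Improvement = 0.1474

0.1474


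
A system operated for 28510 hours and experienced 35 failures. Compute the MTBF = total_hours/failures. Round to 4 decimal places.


total_hours = 28510
failures = 35
MTBF = 28510 / 35
MTBF = 814.5714

814.5714


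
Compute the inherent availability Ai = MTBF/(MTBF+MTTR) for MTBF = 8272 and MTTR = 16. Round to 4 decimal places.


MTBF = 8272
MTTR = 16
MTBF + MTTR = 8288
Ai = 8272 / 8288
Ai = 0.9981

0.9981


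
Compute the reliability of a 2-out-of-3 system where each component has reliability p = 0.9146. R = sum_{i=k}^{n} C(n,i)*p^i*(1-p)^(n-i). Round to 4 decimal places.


k = 2, n = 3, p = 0.9146
i=2: C(3,2)=3 * 0.9146^2 * 0.0854^1 = 0.2143
i=3: C(3,3)=1 * 0.9146^3 * 0.0854^0 = 0.7651
R = sum of terms = 0.9794

0.9794


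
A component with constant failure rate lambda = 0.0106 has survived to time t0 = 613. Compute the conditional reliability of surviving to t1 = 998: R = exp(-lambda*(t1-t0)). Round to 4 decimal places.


lambda = 0.0106
t0 = 613, t1 = 998
t1 - t0 = 385
lambda * (t1-t0) = 0.0106 * 385 = 4.081
R = exp(-4.081)
R = 0.0169

0.0169


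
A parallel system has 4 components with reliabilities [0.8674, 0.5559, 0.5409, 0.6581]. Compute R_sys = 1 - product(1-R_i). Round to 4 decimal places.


Components: [0.8674, 0.5559, 0.5409, 0.6581]
(1 - 0.8674) = 0.1326, running product = 0.1326
(1 - 0.5559) = 0.4441, running product = 0.0589
(1 - 0.5409) = 0.4591, running product = 0.027
(1 - 0.6581) = 0.3419, running product = 0.0092
Product of (1-R_i) = 0.0092
R_sys = 1 - 0.0092 = 0.9908

0.9908


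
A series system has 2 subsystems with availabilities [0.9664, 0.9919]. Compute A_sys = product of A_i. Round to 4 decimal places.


Subsystems: [0.9664, 0.9919]
After subsystem 1 (A=0.9664): product = 0.9664
After subsystem 2 (A=0.9919): product = 0.9586
A_sys = 0.9586

0.9586


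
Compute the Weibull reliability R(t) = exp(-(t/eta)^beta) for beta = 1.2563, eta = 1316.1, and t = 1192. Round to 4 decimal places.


beta = 1.2563, eta = 1316.1, t = 1192
t/eta = 1192 / 1316.1 = 0.9057
(t/eta)^beta = 0.9057^1.2563 = 0.883
R(t) = exp(-0.883)
R(t) = 0.4135

0.4135


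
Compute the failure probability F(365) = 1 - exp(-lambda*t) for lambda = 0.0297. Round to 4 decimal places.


lambda = 0.0297, t = 365
lambda * t = 10.8405
exp(-10.8405) = 0.0
F(t) = 1 - 0.0
F(t) = 1.0

1.0


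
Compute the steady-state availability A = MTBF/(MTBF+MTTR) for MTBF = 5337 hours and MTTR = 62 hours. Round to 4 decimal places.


MTBF = 5337
MTTR = 62
MTBF + MTTR = 5399
A = 5337 / 5399
A = 0.9885

0.9885


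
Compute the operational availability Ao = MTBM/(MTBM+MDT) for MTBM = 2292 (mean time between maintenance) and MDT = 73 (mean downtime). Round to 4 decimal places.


MTBM = 2292
MDT = 73
MTBM + MDT = 2365
Ao = 2292 / 2365
Ao = 0.9691

0.9691


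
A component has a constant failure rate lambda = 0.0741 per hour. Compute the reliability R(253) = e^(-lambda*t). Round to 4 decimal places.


lambda = 0.0741
t = 253
lambda * t = 18.7473
R(t) = e^(-18.7473)
R(t) = 0.0

0.0


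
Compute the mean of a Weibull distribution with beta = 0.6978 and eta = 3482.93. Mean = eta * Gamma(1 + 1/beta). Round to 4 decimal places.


beta = 0.6978, eta = 3482.93
1/beta = 1.4331
1 + 1/beta = 2.4331
Gamma(2.4331) = 1.2696
Mean = 3482.93 * 1.2696
Mean = 4422.0721

4422.0721


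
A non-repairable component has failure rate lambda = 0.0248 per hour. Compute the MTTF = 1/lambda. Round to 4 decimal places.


lambda = 0.0248
MTTF = 1 / 0.0248
MTTF = 40.3226

40.3226


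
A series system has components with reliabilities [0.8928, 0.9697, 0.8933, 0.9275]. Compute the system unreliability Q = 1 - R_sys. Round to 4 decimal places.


Components: [0.8928, 0.9697, 0.8933, 0.9275]
After component 1: product = 0.8928
After component 2: product = 0.8657
After component 3: product = 0.7734
After component 4: product = 0.7173
R_sys = 0.7173
Q = 1 - 0.7173 = 0.2827

0.2827


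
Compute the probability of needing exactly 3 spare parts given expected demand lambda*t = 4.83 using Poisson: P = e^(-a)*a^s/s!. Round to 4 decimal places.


a = 4.83, s = 3
e^(-a) = e^(-4.83) = 0.008
a^s = 4.83^3 = 112.6786
s! = 6
P = 0.008 * 112.6786 / 6
P = 0.15

0.15


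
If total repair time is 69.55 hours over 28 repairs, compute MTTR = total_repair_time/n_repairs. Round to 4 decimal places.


total_repair_time = 69.55
n_repairs = 28
MTTR = 69.55 / 28
MTTR = 2.4839

2.4839


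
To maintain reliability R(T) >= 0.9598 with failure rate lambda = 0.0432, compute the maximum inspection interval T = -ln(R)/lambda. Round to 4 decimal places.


R_target = 0.9598
lambda = 0.0432
-ln(0.9598) = 0.041
T = 0.041 / 0.0432
T = 0.9498

0.9498


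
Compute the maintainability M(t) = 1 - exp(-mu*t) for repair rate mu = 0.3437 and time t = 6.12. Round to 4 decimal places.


mu = 0.3437, t = 6.12
mu * t = 0.3437 * 6.12 = 2.1034
exp(-2.1034) = 0.122
M(t) = 1 - 0.122
M(t) = 0.878

0.878


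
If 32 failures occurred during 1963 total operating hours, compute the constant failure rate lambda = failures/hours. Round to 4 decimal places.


failures = 32
total_hours = 1963
lambda = 32 / 1963
lambda = 0.0163

0.0163


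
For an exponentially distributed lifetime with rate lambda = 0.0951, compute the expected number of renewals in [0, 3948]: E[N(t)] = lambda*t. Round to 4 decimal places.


lambda = 0.0951
t = 3948
E[N(t)] = lambda * t
E[N(t)] = 0.0951 * 3948
E[N(t)] = 375.4548

375.4548


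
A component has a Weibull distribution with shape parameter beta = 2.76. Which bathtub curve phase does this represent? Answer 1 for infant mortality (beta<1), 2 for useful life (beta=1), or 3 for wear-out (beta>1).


beta = 2.76
Compare beta to 1:
beta < 1 => infant mortality (phase 1)
beta = 1 => useful life (phase 2)
beta > 1 => wear-out (phase 3)
Since beta = 2.76, this is wear-out (increasing failure rate)
Phase = 3

3


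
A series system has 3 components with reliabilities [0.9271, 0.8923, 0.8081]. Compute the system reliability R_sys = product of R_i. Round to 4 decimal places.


Components: [0.9271, 0.8923, 0.8081]
After component 1 (R=0.9271): product = 0.9271
After component 2 (R=0.8923): product = 0.8273
After component 3 (R=0.8081): product = 0.6685
R_sys = 0.6685

0.6685


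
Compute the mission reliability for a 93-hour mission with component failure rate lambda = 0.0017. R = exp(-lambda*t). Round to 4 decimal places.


lambda = 0.0017
mission_time = 93
lambda * t = 0.0017 * 93 = 0.1581
R = exp(-0.1581)
R = 0.8538

0.8538


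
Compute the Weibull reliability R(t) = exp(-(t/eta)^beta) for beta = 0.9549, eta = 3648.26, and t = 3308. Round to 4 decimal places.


beta = 0.9549, eta = 3648.26, t = 3308
t/eta = 3308 / 3648.26 = 0.9067
(t/eta)^beta = 0.9067^0.9549 = 0.9107
R(t) = exp(-0.9107)
R(t) = 0.4022

0.4022


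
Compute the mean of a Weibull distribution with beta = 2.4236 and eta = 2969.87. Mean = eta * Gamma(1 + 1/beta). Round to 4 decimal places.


beta = 2.4236, eta = 2969.87
1/beta = 0.4126
1 + 1/beta = 1.4126
Gamma(1.4126) = 0.8866
Mean = 2969.87 * 0.8866
Mean = 2633.2332

2633.2332


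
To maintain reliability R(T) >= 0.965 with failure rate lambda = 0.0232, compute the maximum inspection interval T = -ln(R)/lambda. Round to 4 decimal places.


R_target = 0.965
lambda = 0.0232
-ln(0.965) = 0.0356
T = 0.0356 / 0.0232
T = 1.5357

1.5357


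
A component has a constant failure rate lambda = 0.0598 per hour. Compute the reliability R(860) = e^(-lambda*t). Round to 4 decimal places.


lambda = 0.0598
t = 860
lambda * t = 51.428
R(t) = e^(-51.428)
R(t) = 0.0

0.0


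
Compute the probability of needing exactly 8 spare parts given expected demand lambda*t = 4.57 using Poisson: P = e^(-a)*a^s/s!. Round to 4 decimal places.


a = 4.57, s = 8
e^(-a) = e^(-4.57) = 0.0104
a^s = 4.57^8 = 190252.1619
s! = 40320
P = 0.0104 * 190252.1619 / 40320
P = 0.0489

0.0489


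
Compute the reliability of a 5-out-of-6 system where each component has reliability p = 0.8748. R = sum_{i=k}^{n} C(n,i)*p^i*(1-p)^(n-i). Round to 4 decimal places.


k = 5, n = 6, p = 0.8748
i=5: C(6,5)=6 * 0.8748^5 * 0.1252^1 = 0.3849
i=6: C(6,6)=1 * 0.8748^6 * 0.1252^0 = 0.4482
R = sum of terms = 0.833

0.833


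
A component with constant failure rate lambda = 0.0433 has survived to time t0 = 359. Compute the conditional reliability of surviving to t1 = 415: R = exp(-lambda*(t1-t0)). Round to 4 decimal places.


lambda = 0.0433
t0 = 359, t1 = 415
t1 - t0 = 56
lambda * (t1-t0) = 0.0433 * 56 = 2.4248
R = exp(-2.4248)
R = 0.0885

0.0885


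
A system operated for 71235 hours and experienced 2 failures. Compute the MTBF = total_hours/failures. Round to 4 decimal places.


total_hours = 71235
failures = 2
MTBF = 71235 / 2
MTBF = 35617.5

35617.5


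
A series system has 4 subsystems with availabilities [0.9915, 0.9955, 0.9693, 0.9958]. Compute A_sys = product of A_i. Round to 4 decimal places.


Subsystems: [0.9915, 0.9955, 0.9693, 0.9958]
After subsystem 1 (A=0.9915): product = 0.9915
After subsystem 2 (A=0.9955): product = 0.987
After subsystem 3 (A=0.9693): product = 0.9567
After subsystem 4 (A=0.9958): product = 0.9527
A_sys = 0.9527

0.9527


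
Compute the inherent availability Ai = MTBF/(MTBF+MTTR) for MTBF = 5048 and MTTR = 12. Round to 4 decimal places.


MTBF = 5048
MTTR = 12
MTBF + MTTR = 5060
Ai = 5048 / 5060
Ai = 0.9976

0.9976


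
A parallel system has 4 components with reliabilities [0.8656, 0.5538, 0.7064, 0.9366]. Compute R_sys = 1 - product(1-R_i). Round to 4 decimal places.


Components: [0.8656, 0.5538, 0.7064, 0.9366]
(1 - 0.8656) = 0.1344, running product = 0.1344
(1 - 0.5538) = 0.4462, running product = 0.06
(1 - 0.7064) = 0.2936, running product = 0.0176
(1 - 0.9366) = 0.0634, running product = 0.0011
Product of (1-R_i) = 0.0011
R_sys = 1 - 0.0011 = 0.9989

0.9989


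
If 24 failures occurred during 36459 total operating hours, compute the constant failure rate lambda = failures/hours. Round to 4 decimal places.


failures = 24
total_hours = 36459
lambda = 24 / 36459
lambda = 0.0007

0.0007


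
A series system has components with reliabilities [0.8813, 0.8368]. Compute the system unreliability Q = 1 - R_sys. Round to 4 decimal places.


Components: [0.8813, 0.8368]
After component 1: product = 0.8813
After component 2: product = 0.7375
R_sys = 0.7375
Q = 1 - 0.7375 = 0.2625

0.2625


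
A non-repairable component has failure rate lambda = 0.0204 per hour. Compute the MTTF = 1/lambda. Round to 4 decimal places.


lambda = 0.0204
MTTF = 1 / 0.0204
MTTF = 49.0196

49.0196


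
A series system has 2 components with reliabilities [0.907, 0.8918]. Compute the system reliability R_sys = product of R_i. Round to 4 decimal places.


Components: [0.907, 0.8918]
After component 1 (R=0.907): product = 0.907
After component 2 (R=0.8918): product = 0.8089
R_sys = 0.8089

0.8089


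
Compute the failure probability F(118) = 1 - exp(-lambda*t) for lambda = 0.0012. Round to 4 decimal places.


lambda = 0.0012, t = 118
lambda * t = 0.1416
exp(-0.1416) = 0.868
F(t) = 1 - 0.868
F(t) = 0.132

0.132


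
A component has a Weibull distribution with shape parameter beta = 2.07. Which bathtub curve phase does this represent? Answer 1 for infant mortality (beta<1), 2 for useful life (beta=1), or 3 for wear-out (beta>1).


beta = 2.07
Compare beta to 1:
beta < 1 => infant mortality (phase 1)
beta = 1 => useful life (phase 2)
beta > 1 => wear-out (phase 3)
Since beta = 2.07, this is wear-out (increasing failure rate)
Phase = 3

3


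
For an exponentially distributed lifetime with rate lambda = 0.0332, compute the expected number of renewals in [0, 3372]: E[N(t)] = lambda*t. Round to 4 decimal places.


lambda = 0.0332
t = 3372
E[N(t)] = lambda * t
E[N(t)] = 0.0332 * 3372
E[N(t)] = 111.9504

111.9504


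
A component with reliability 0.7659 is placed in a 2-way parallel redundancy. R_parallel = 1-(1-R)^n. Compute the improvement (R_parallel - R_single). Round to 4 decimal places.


R_single = 0.7659, n = 2
1 - R_single = 0.2341
(1 - R_single)^n = 0.2341^2 = 0.0548
R_parallel = 1 - 0.0548 = 0.9452
Improvement = 0.9452 - 0.7659
Improvement = 0.1793

0.1793


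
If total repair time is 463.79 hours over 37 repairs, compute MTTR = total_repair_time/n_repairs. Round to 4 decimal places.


total_repair_time = 463.79
n_repairs = 37
MTTR = 463.79 / 37
MTTR = 12.5349

12.5349


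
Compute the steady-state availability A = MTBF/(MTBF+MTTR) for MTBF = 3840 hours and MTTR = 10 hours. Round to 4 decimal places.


MTBF = 3840
MTTR = 10
MTBF + MTTR = 3850
A = 3840 / 3850
A = 0.9974

0.9974


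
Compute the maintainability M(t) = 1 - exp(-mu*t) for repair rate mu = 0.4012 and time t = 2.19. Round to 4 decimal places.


mu = 0.4012, t = 2.19
mu * t = 0.4012 * 2.19 = 0.8786
exp(-0.8786) = 0.4154
M(t) = 1 - 0.4154
M(t) = 0.5846

0.5846


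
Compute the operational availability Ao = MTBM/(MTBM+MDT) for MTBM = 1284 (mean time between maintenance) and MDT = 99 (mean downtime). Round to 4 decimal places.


MTBM = 1284
MDT = 99
MTBM + MDT = 1383
Ao = 1284 / 1383
Ao = 0.9284

0.9284


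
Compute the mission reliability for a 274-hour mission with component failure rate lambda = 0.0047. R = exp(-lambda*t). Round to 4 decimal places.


lambda = 0.0047
mission_time = 274
lambda * t = 0.0047 * 274 = 1.2878
R = exp(-1.2878)
R = 0.2759

0.2759


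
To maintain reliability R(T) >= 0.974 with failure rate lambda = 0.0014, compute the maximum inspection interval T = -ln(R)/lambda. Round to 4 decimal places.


R_target = 0.974
lambda = 0.0014
-ln(0.974) = 0.0263
T = 0.0263 / 0.0014
T = 18.8171

18.8171


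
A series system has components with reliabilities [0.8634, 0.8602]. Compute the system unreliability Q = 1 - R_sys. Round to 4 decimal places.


Components: [0.8634, 0.8602]
After component 1: product = 0.8634
After component 2: product = 0.7427
R_sys = 0.7427
Q = 1 - 0.7427 = 0.2573

0.2573


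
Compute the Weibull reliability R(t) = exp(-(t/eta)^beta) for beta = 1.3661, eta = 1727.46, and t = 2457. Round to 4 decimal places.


beta = 1.3661, eta = 1727.46, t = 2457
t/eta = 2457 / 1727.46 = 1.4223
(t/eta)^beta = 1.4223^1.3661 = 1.6181
R(t) = exp(-1.6181)
R(t) = 0.1983

0.1983


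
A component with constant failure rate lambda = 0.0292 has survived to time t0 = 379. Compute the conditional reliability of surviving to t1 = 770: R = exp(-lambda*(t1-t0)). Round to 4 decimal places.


lambda = 0.0292
t0 = 379, t1 = 770
t1 - t0 = 391
lambda * (t1-t0) = 0.0292 * 391 = 11.4172
R = exp(-11.4172)
R = 0.0

0.0


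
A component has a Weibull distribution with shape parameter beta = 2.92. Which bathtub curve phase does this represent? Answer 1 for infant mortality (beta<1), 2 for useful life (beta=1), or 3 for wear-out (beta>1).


beta = 2.92
Compare beta to 1:
beta < 1 => infant mortality (phase 1)
beta = 1 => useful life (phase 2)
beta > 1 => wear-out (phase 3)
Since beta = 2.92, this is wear-out (increasing failure rate)
Phase = 3

3


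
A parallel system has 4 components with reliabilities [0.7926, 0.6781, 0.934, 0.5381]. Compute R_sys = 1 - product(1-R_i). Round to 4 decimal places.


Components: [0.7926, 0.6781, 0.934, 0.5381]
(1 - 0.7926) = 0.2074, running product = 0.2074
(1 - 0.6781) = 0.3219, running product = 0.0668
(1 - 0.934) = 0.066, running product = 0.0044
(1 - 0.5381) = 0.4619, running product = 0.002
Product of (1-R_i) = 0.002
R_sys = 1 - 0.002 = 0.998

0.998


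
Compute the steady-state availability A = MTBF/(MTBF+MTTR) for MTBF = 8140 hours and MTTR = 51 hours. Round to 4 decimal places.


MTBF = 8140
MTTR = 51
MTBF + MTTR = 8191
A = 8140 / 8191
A = 0.9938

0.9938


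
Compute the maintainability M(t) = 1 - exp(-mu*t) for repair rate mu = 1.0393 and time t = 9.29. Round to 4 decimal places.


mu = 1.0393, t = 9.29
mu * t = 1.0393 * 9.29 = 9.6551
exp(-9.6551) = 0.0001
M(t) = 1 - 0.0001
M(t) = 0.9999

0.9999


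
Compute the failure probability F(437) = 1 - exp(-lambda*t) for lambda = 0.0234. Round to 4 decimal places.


lambda = 0.0234, t = 437
lambda * t = 10.2258
exp(-10.2258) = 0.0
F(t) = 1 - 0.0
F(t) = 1.0

1.0


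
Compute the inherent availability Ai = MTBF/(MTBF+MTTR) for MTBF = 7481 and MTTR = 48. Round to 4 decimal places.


MTBF = 7481
MTTR = 48
MTBF + MTTR = 7529
Ai = 7481 / 7529
Ai = 0.9936

0.9936


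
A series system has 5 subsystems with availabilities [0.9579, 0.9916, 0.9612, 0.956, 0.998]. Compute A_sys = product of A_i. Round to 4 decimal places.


Subsystems: [0.9579, 0.9916, 0.9612, 0.956, 0.998]
After subsystem 1 (A=0.9579): product = 0.9579
After subsystem 2 (A=0.9916): product = 0.9499
After subsystem 3 (A=0.9612): product = 0.913
After subsystem 4 (A=0.956): product = 0.8728
After subsystem 5 (A=0.998): product = 0.8711
A_sys = 0.8711

0.8711


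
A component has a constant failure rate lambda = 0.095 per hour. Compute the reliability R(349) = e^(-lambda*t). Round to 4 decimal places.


lambda = 0.095
t = 349
lambda * t = 33.155
R(t) = e^(-33.155)
R(t) = 0.0

0.0


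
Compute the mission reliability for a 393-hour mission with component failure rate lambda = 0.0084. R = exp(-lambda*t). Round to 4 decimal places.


lambda = 0.0084
mission_time = 393
lambda * t = 0.0084 * 393 = 3.3012
R = exp(-3.3012)
R = 0.0368

0.0368


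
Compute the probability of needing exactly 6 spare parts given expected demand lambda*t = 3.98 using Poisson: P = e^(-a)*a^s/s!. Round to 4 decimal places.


a = 3.98, s = 6
e^(-a) = e^(-3.98) = 0.0187
a^s = 3.98^6 = 3974.6458
s! = 720
P = 0.0187 * 3974.6458 / 720
P = 0.1032

0.1032


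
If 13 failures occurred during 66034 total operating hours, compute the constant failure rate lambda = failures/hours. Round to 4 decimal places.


failures = 13
total_hours = 66034
lambda = 13 / 66034
lambda = 0.0002

0.0002


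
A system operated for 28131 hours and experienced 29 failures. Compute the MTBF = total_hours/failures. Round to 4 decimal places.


total_hours = 28131
failures = 29
MTBF = 28131 / 29
MTBF = 970.0345

970.0345


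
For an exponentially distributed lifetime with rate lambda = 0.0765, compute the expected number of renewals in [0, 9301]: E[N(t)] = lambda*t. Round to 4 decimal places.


lambda = 0.0765
t = 9301
E[N(t)] = lambda * t
E[N(t)] = 0.0765 * 9301
E[N(t)] = 711.5265

711.5265
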